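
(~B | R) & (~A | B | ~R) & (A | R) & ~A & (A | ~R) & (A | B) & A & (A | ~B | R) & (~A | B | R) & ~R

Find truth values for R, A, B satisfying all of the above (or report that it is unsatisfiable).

UNSATISFIABLE

Case A = True:
  Clause (~A) is falsified — contradiction.
Case A = False:
  Clause (A) is falsified — contradiction.
Both cases fail, so the formula is unsatisfiable.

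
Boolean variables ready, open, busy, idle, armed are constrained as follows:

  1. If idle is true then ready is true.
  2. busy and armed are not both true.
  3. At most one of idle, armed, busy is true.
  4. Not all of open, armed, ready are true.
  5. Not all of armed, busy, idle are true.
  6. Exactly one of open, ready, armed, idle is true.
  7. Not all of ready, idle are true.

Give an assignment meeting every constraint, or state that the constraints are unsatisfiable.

ready = False, open = False, busy = False, idle = False, armed = True

  (1) idle=F ⇒ ready: vacuous ✓
  (2) busy=F, armed=T — not both ✓
  (3) {idle, armed, busy}: 1 true — at most one ✓
  (4) {open, armed, ready}: 1/3 true — not all ✓
  (5) {armed, busy, idle}: 1/3 true — not all ✓
  (6) {open, ready, armed, idle}: 1 true — exactly one ✓
  (7) {ready, idle}: 0/2 true — not all ✓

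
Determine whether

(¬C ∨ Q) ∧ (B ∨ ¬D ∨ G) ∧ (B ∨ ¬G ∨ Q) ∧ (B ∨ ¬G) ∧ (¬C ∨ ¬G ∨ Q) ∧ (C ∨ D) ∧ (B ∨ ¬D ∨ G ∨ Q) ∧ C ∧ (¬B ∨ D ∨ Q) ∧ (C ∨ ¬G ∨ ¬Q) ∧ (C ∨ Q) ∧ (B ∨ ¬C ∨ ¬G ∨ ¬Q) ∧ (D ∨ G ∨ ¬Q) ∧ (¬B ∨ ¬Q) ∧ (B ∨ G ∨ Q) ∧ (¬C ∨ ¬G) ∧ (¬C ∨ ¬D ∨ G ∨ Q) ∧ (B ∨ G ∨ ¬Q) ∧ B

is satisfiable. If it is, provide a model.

Case B = True:
  (C) forces C = True.
  (¬C ∨ Q) forces Q = True.
  Clause (¬B ∨ ¬Q) is falsified — contradiction.
Case B = False:
  Clause (B) is falsified — contradiction.
Both cases fail, so the formula is unsatisfiable.

Unsatisfiable — no assignment works.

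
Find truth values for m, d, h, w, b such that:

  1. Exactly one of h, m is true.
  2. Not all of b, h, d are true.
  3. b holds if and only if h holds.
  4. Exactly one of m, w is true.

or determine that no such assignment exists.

m=F, d=F, h=T, w=T, b=T

  (1) {h, m}: 1 true — exactly one ✓
  (2) {b, h, d}: 2/3 true — not all ✓
  (3) b=T, h=T — same ✓
  (4) {m, w}: 1 true — exactly one ✓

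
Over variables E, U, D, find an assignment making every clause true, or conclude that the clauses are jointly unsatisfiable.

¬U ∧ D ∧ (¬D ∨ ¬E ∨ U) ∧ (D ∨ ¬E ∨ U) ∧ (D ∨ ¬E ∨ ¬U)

E: False, U: False, D: True

Unit clause (¬U) forces U = False.
Unit clause (D) forces D = True.
In (¬D ∨ ¬E ∨ U) only ¬E is left, so E = False.
Check each clause:
  (¬U): ¬U holds.
  (D): D holds.
  (¬D ∨ ¬E ∨ U): ¬E holds.
  (D ∨ ¬E ∨ U): D holds.
  (D ∨ ¬E ∨ ¬U): D holds.
All clauses satisfied.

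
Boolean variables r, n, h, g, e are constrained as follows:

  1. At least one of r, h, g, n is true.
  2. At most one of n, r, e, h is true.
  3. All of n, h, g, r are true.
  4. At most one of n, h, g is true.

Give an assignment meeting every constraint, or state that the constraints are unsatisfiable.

Unsatisfiable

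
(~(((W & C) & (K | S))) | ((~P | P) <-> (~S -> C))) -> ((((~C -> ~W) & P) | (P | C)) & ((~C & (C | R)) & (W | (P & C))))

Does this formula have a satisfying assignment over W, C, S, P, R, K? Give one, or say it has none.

W = True, C = False, S = False, P = True, R = True, K = False

  (~(((W & C) & (K | S))) | ((~P | P) <-> (~S -> C))) -> ((((~C -> ~W) & P) | (P | C)) & ((~C & (C | R)) & (W | (P & C)))) = True
    ~(((W & C) & (K | S))) | ((~P | P) <-> (~S -> C)) = True
      ~(((W & C) & (K | S))) = True
        (W & C) & (K | S) = False
          W & C = False
          K | S = False
      (~P | P) <-> (~S -> C) = False
        ~P | P = True
          ~P = False
        ~S -> C = False
          ~S = True
    (((~C -> ~W) & P) | (P | C)) & ((~C & (C | R)) & (W | (P & C))) = True
      ((~C -> ~W) & P) | (P | C) = True
        (~C -> ~W) & P = False
          ~C -> ~W = False
            ~C = True
            ~W = False
        P | C = True
      (~C & (C | R)) & (W | (P & C)) = True
        ~C & (C | R) = True
          ~C = True
          C | R = True
        W | (P & C) = True
          P & C = False
The formula evaluates to True.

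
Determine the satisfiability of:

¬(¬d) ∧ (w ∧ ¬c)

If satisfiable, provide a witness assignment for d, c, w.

d = True, c = False, w = True

  ¬(¬d) = True
    ¬d = False
  w ∧ ¬c = True
    ¬c = True
Both conjuncts True, so the formula holds.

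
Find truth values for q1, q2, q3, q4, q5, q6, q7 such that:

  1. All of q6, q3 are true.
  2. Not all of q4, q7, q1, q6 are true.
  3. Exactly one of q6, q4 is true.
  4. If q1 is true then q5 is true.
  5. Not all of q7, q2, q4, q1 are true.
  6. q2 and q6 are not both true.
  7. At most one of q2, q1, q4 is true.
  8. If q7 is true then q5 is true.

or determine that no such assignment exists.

q1: True; q2: False; q3: True; q4: False; q5: True; q6: True; q7: True

  (1) {q6, q3}: all 2 true ✓
  (2) {q4, q7, q1, q6}: 3/4 true — not all ✓
  (3) {q6, q4}: 1 true — exactly one ✓
  (4) q1=T ⇒ q5: T ✓
  (5) {q7, q2, q4, q1}: 2/4 true — not all ✓
  (6) q2=F, q6=T — not both ✓
  (7) {q2, q1, q4}: 1 true — at most one ✓
  (8) q7=T ⇒ q5: T ✓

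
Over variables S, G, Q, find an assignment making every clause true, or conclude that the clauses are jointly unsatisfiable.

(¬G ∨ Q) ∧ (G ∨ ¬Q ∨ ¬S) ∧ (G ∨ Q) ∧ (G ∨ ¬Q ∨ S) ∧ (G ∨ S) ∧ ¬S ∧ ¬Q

No satisfying assignment exists.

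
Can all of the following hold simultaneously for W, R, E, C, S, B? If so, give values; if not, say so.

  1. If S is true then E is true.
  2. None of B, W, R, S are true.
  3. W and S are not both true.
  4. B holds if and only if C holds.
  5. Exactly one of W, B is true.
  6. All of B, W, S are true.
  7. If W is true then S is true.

Unsatisfiable

Case W = True:
  Constraint (2) is violated (W=T) — contradiction.
Case W = False:
  Constraint (6) is violated (W=F) — contradiction.
Both cases fail — unsatisfiable.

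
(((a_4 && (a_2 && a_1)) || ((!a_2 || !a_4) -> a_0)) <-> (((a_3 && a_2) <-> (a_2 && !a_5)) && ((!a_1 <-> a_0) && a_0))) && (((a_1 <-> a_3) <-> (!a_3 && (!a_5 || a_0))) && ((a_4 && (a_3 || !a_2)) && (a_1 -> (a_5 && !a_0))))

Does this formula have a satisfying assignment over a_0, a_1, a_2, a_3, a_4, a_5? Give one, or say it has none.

a_0 = True, a_1 = False, a_2 = False, a_3 = True, a_4 = True, a_5 = False

  ((a_4 && (a_2 && a_1)) || ((!a_2 || !a_4) -> a_0)) <-> (((a_3 && a_2) <-> (a_2 && !a_5)) && ((!a_1 <-> a_0) && a_0)) = True
    (a_4 && (a_2 && a_1)) || ((!a_2 || !a_4) -> a_0) = True
      a_4 && (a_2 && a_1) = False
        a_2 && a_1 = False
      (!a_2 || !a_4) -> a_0 = True
        !a_2 || !a_4 = True
          !a_2 = True
          !a_4 = False
    ((a_3 && a_2) <-> (a_2 && !a_5)) && ((!a_1 <-> a_0) && a_0) = True
      (a_3 && a_2) <-> (a_2 && !a_5) = True
        a_3 && a_2 = False
        a_2 && !a_5 = False
          !a_5 = True
      (!a_1 <-> a_0) && a_0 = True
        !a_1 <-> a_0 = True
          !a_1 = True
  ((a_1 <-> a_3) <-> (!a_3 && (!a_5 || a_0))) && ((a_4 && (a_3 || !a_2)) && (a_1 -> (a_5 && !a_0))) = True
    (a_1 <-> a_3) <-> (!a_3 && (!a_5 || a_0)) = True
      a_1 <-> a_3 = False
      !a_3 && (!a_5 || a_0) = False
        !a_3 = False
        !a_5 || a_0 = True
          !a_5 = True
    (a_4 && (a_3 || !a_2)) && (a_1 -> (a_5 && !a_0)) = True
      a_4 && (a_3 || !a_2) = True
        a_3 || !a_2 = True
          !a_2 = True
      a_1 -> (a_5 && !a_0) = True
        a_5 && !a_0 = False
          !a_0 = False
Both conjuncts True, so the formula holds.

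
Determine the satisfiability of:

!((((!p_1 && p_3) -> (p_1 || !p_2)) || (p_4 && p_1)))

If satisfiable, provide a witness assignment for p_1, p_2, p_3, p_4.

p_1: False, p_2: True, p_3: True, p_4: True

  !((((!p_1 && p_3) -> (p_1 || !p_2)) || (p_4 && p_1))) = True
    ((!p_1 && p_3) -> (p_1 || !p_2)) || (p_4 && p_1) = False
      (!p_1 && p_3) -> (p_1 || !p_2) = False
        !p_1 && p_3 = True
          !p_1 = True
        p_1 || !p_2 = False
          !p_2 = False
      p_4 && p_1 = False
The formula evaluates to True.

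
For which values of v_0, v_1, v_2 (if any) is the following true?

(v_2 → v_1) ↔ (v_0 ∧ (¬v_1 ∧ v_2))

v_0 = False, v_1 = False, v_2 = True

  (v_2 → v_1) ↔ (v_0 ∧ (¬v_1 ∧ v_2)) = True
    v_2 → v_1 = False
    v_0 ∧ (¬v_1 ∧ v_2) = False
      ¬v_1 ∧ v_2 = True
        ¬v_1 = True
The formula evaluates to True.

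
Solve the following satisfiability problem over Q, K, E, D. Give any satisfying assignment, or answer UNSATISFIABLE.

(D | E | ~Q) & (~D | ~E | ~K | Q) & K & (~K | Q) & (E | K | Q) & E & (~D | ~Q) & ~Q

Case Q = True:
  Clause (~Q) is falsified — contradiction.
Case Q = False:
  (K) forces K = True.
  Clause (~K | Q) is falsified — contradiction.
Both cases fail, so the formula is unsatisfiable.

The formula is unsatisfiable.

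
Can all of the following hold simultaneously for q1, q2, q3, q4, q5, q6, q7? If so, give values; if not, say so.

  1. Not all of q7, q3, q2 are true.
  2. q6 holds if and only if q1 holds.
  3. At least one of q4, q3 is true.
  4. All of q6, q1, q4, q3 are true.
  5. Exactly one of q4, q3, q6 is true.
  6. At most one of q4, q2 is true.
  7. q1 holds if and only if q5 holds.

Case q3 = True:
  (4) forces q6 = True.
  Constraint (5) is violated (q3=T, q6=T) — contradiction.
Case q3 = False:
  Constraint (4) is violated (q3=F) — contradiction.
Both cases fail — unsatisfiable.

Unsatisfiable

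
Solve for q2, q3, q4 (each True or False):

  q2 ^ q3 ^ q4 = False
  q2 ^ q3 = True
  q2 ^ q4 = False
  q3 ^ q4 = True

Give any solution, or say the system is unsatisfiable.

q2 = True; q3 = False; q4 = True

q2 ^ q3 ^ q4 = T ^ F ^ T = False ✓
q2 ^ q3 = T ^ F = True ✓
q2 ^ q4 = T ^ T = False ✓
q3 ^ q4 = F ^ T = True ✓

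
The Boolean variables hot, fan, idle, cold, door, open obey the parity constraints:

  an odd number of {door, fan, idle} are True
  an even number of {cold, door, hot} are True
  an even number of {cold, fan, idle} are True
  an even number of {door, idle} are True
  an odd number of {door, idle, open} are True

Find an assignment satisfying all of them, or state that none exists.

hot=T, fan=T, idle=F, cold=T, door=F, open=T

{door, fan, idle}: 1 true → odd ✓
{cold, door, hot}: 2 true → even ✓
{cold, fan, idle}: 2 true → even ✓
{door, idle}: 0 true → even ✓
{door, idle, open}: 1 true → odd ✓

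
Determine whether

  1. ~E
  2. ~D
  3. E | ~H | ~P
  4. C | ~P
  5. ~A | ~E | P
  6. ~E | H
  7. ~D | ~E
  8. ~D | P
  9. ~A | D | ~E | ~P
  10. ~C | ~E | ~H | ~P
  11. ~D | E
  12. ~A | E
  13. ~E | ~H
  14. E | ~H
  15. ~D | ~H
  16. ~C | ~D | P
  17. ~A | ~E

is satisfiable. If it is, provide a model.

D: False; A: False; C: True; H: False; E: False; P: False

Unit clause (~E) forces E = False.
Unit clause (~D) forces D = False.
In (~A | E) only ~A is left, so A = False.
In (E | ~H) only ~H is left, so H = False.
Set C = True.
Set P = False.
All clauses satisfied.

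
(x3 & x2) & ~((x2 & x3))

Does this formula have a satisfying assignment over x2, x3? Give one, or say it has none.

Case x2 = True: the formula simplifies to x3 & ~x3.
  x3 = True: the conjunct ~x3 is False.
  x3 = False: the conjunct x3 is False.
Case x2 = False: the conjunct x2 is False.
Both cases fail — unsatisfiable.

The formula is unsatisfiable.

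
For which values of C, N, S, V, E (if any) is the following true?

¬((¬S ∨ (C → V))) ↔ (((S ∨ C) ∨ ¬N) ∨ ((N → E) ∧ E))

C: True, N: False, S: True, V: False, E: True

  ¬((¬S ∨ (C → V))) ↔ (((S ∨ C) ∨ ¬N) ∨ ((N → E) ∧ E)) = True
    ¬((¬S ∨ (C → V))) = True
      ¬S ∨ (C → V) = False
        ¬S = False
        C → V = False
    ((S ∨ C) ∨ ¬N) ∨ ((N → E) ∧ E) = True
      (S ∨ C) ∨ ¬N = True
        S ∨ C = True
        ¬N = True
      (N → E) ∧ E = True
        N → E = True
The formula evaluates to True.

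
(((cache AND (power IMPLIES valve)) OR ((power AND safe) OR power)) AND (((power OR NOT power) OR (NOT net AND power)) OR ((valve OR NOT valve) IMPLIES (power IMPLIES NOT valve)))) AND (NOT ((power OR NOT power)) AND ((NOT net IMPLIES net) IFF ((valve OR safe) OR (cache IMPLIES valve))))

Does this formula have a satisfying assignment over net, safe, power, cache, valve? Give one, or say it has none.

The conjunct NOT ((power OR NOT power)) is unsatisfiable on its own:
  power=F: evaluates to False.
  power=T: evaluates to False.
So the whole conjunction is unsatisfiable.

The formula is unsatisfiable.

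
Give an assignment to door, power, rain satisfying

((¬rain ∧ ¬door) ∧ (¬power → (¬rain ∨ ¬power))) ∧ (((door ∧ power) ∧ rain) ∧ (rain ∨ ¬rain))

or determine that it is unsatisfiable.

Case door = True: the conjunct ¬door is False.
Case door = False: the conjunct door is False.
Both cases fail — unsatisfiable.

No satisfying assignment exists.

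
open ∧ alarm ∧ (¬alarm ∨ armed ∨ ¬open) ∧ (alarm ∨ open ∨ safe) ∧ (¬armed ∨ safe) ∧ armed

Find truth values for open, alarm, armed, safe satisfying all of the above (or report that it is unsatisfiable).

open = True, alarm = True, armed = True, safe = True

Unit clause (open) forces open = True.
Unit clause (alarm) forces alarm = True.
In (¬alarm ∨ armed ∨ ¬open) only armed is left, so armed = True.
In (¬armed ∨ safe) only safe is left, so safe = True.
All clauses satisfied.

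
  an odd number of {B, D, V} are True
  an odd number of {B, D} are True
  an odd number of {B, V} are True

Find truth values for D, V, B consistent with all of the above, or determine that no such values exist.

D=F; V=F; B=T

{B, D, V}: 1 true → odd ✓
{B, D}: 1 true → odd ✓
{B, V}: 1 true → odd ✓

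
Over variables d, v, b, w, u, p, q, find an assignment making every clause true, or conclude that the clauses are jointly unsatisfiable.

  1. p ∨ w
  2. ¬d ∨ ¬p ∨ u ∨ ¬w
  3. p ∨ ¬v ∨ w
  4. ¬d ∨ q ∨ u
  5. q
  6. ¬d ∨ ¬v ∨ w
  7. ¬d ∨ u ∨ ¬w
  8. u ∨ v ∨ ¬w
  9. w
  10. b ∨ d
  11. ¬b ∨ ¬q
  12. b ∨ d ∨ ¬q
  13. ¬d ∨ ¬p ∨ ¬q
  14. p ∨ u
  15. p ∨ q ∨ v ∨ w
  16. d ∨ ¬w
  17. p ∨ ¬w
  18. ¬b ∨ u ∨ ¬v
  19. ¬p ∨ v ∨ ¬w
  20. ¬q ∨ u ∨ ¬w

Case w = True:
  (q) forces q = True.
  (¬b ∨ ¬q) forces b = False.
  (b ∨ d) forces d = True.
  (¬d ∨ u ∨ ¬w) forces u = True.
  (¬d ∨ ¬p ∨ ¬q) forces p = False.
  Clause (p ∨ ¬w) is falsified — contradiction.
Case w = False:
  Clause (w) is falsified — contradiction.
Both cases fail, so the formula is unsatisfiable.

No satisfying assignment exists.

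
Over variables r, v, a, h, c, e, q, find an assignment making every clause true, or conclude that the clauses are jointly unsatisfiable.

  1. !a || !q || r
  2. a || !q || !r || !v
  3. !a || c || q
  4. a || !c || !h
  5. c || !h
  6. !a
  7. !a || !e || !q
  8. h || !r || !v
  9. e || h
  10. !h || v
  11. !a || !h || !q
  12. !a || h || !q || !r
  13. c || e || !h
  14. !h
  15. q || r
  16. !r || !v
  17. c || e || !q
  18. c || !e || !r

Unit clause (!a) forces a = False.
Unit clause (!h) forces h = False.
In (e || h) only e is left, so e = True.
Set r = False.
  then (q || r) forces q = True.
Set v = False.
Set c = True.
All clauses satisfied.

r=F, v=F, a=F, h=F, c=T, e=T, q=T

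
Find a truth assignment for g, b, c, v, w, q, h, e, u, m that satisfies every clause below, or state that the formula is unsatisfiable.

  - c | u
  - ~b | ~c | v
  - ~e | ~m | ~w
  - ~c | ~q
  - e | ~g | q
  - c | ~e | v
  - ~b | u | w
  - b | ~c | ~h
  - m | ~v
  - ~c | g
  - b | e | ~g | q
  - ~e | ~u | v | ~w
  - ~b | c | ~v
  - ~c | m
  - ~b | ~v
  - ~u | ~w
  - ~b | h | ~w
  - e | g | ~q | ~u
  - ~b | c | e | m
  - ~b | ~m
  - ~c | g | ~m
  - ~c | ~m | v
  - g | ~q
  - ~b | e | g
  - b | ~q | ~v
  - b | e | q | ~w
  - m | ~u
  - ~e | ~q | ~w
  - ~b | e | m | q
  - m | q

Set g = True.
Set b = False.
Set c = False.
  then (c | u) forces u = True.
  then (~u | ~w) forces w = False.
  then (m | ~u) forces m = True.
Set v = False.
  then (c | ~e | v) forces e = False.
  then (b | e | ~g | q) forces q = True.
Set h = True.
All clauses satisfied.

g: True, b: False, c: False, v: False, w: False, q: True, h: True, e: False, u: True, m: True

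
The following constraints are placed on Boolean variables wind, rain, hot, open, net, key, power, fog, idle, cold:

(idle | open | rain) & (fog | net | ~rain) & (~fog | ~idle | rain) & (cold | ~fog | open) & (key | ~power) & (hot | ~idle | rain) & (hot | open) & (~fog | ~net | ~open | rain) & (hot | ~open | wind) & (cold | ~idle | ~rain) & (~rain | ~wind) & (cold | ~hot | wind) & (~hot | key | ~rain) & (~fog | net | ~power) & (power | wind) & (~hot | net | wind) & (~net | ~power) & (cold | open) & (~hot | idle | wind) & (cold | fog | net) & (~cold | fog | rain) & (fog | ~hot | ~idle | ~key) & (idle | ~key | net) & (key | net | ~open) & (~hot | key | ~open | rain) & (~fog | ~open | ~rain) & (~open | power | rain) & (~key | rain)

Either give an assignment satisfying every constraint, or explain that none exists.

UNSATISFIABLE

Case power = True:
  (key | ~power) forces key = True.
  (~net | ~power) forces net = False.
  (~fog | net | ~power) forces fog = False.
  (fog | net | ~rain) forces rain = False.
  Clause (~key | rain) is falsified — contradiction.
Case power = False:
  (power | wind) forces wind = True.
  (~rain | ~wind) forces rain = False.
  (~open | power | rain) forces open = False.
  (idle | open | rain) forces idle = True.
  (~fog | ~idle | rain) forces fog = False.
  (hot | ~idle | rain) forces hot = True.
  (cold | open) forces cold = True.
  Clause (~cold | fog | rain) is falsified — contradiction.
Both cases fail, so the formula is unsatisfiable.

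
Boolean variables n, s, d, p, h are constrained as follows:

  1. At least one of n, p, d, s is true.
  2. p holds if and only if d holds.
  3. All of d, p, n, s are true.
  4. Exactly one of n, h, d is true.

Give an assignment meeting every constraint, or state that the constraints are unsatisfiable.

Case n = True:
  (3) forces d = True.
  Constraint (4) is violated (n=T, d=T) — contradiction.
Case n = False:
  Constraint (3) is violated (n=F) — contradiction.
Both cases fail — unsatisfiable.

The formula is unsatisfiable.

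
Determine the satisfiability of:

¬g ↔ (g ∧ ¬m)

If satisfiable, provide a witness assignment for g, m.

g=T, m=T

  ¬g ↔ (g ∧ ¬m) = True
    ¬g = False
    g ∧ ¬m = False
      ¬m = False
The formula evaluates to True.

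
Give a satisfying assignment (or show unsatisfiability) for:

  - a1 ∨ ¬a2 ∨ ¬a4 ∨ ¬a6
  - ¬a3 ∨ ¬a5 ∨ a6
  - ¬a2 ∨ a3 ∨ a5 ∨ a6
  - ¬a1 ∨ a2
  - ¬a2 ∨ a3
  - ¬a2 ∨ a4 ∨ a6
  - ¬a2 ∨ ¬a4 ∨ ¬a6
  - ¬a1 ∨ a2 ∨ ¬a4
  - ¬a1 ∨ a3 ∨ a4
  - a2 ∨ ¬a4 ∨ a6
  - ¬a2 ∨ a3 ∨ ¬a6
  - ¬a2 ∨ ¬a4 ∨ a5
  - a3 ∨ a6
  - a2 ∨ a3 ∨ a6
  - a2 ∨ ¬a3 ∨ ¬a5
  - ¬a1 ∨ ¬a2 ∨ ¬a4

Set a1 = True.
  then (¬a1 ∨ a2) forces a2 = True.
  then (¬a2 ∨ a3) forces a3 = True.
  then (¬a1 ∨ ¬a2 ∨ ¬a4) forces a4 = False.
  then (¬a2 ∨ a4 ∨ a6) forces a6 = True.
Set a5 = True.
All clauses satisfied.

a1 = True; a2 = True; a3 = True; a4 = False; a5 = True; a6 = True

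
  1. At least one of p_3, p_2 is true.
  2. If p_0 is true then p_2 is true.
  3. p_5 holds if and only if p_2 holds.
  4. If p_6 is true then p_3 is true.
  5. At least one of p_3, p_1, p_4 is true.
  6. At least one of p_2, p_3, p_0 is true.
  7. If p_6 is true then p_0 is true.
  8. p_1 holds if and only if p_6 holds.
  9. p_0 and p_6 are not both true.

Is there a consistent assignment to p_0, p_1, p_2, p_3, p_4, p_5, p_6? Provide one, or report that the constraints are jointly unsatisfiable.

p_0=F; p_1=F; p_2=T; p_3=T; p_4=F; p_5=T; p_6=F

  (1) {p_3, p_2}: 2 true — at least one ✓
  (2) p_0=F ⇒ p_2: vacuous ✓
  (3) p_5=T, p_2=T — same ✓
  (4) p_6=F ⇒ p_3: vacuous ✓
  (5) {p_3, p_1, p_4}: 1 true — at least one ✓
  (6) {p_2, p_3, p_0}: 2 true — at least one ✓
  (7) p_6=F ⇒ p_0: vacuous ✓
  (8) p_1=F, p_6=F — same ✓
  (9) p_0=F, p_6=F — not both ✓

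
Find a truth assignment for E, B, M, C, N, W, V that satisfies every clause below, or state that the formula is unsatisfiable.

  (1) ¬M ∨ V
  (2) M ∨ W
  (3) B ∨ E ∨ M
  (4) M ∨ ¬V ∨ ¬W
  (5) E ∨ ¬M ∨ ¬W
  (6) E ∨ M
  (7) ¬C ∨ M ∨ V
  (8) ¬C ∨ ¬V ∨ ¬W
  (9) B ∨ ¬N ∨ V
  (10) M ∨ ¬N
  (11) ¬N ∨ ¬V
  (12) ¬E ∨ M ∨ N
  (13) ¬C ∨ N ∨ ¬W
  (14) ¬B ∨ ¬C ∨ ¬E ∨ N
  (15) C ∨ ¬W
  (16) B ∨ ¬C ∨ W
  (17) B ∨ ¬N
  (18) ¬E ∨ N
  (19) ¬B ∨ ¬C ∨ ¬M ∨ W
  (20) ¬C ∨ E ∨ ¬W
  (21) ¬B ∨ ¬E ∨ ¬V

E = False; B = False; M = True; C = False; N = False; W = False; V = True

Try E = True:
  (¬E ∨ N) forces N = True.
  (M ∨ ¬N) forces M = True.
  (¬M ∨ V) forces V = True.
  clause (¬N ∨ ¬V) is falsified — backtrack.
So E = False.
  then (E ∨ M) forces M = True.
  then (¬M ∨ V) forces V = True.
  then (E ∨ ¬M ∨ ¬W) forces W = False.
  then (¬N ∨ ¬V) forces N = False.
Set B = False.
  then (B ∨ ¬C ∨ W) forces C = False.
All clauses satisfied.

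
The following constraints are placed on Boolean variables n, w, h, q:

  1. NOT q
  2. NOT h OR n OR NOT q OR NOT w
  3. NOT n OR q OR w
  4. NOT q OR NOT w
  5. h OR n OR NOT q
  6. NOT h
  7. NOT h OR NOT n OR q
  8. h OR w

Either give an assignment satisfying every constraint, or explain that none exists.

n: True, w: True, h: False, q: False

Unit clause (NOT q) forces q = False.
Unit clause (NOT h) forces h = False.
In (h OR w) only w is left, so w = True.
Set n = True.
Check each clause:
  (NOT q): NOT q holds.
  (NOT h OR n OR NOT q OR NOT w): NOT h holds.
  (NOT n OR q OR w): w holds.
  (NOT q OR NOT w): NOT q holds.
  (h OR n OR NOT q): n holds.
  (NOT h): NOT h holds.
  (NOT h OR NOT n OR q): NOT h holds.
  (h OR w): w holds.
All clauses satisfied.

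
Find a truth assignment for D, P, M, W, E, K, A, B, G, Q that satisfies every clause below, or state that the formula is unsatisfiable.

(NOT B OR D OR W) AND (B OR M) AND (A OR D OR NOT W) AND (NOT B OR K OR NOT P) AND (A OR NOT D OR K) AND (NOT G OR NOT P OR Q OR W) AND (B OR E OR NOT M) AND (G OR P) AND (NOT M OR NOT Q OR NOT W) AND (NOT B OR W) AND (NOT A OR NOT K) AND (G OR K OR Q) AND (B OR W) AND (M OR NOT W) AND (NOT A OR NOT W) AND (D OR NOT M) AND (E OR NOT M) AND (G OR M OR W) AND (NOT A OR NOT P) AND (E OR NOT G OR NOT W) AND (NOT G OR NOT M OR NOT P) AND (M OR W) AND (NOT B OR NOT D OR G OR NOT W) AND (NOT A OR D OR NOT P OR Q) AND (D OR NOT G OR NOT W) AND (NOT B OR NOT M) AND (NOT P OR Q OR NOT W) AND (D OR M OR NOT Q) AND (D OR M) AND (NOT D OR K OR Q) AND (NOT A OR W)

Set D = True.
Set P = False.
  then (G OR P) forces G = True.
Try M = False:
  (B OR M) forces B = True.
  (NOT B OR W) forces W = True.
  clause (M OR NOT W) is falsified — backtrack.
So M = True.
  then (E OR NOT M) forces E = True.
  then (NOT B OR NOT M) forces B = False.
  then (B OR W) forces W = True.
  then (NOT A OR NOT W) forces A = False.
  then (A OR NOT D OR K) forces K = True.
  then (NOT M OR NOT Q OR NOT W) forces Q = False.
All clauses satisfied.

D = True; P = False; M = True; W = True; E = True; K = True; A = False; B = False; G = True; Q = False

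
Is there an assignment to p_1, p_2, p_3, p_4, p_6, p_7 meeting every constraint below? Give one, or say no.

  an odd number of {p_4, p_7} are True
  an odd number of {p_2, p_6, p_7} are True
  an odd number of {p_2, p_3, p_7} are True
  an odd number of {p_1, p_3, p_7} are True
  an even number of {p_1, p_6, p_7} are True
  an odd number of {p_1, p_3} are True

No satisfying assignment exists.

Adding constraints 2, 3, 4, 5 mod 2: every variable appears an even number of times on the left, so the left side is 0.
But the right sides sum to 1 (mod 2). 0 ≠ 1 — the system is inconsistent.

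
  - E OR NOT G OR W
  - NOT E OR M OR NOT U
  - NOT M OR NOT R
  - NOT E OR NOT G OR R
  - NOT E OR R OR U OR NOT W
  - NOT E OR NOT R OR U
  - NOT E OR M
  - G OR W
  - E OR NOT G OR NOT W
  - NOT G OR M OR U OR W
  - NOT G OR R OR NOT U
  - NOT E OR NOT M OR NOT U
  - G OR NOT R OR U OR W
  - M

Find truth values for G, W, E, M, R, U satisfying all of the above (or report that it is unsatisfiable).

G = False, W = True, E = False, M = True, R = False, U = False

Unit clause (M) forces M = True.
In (NOT M OR NOT R) only NOT R is left, so R = False.
Try G = True:
  (NOT E OR NOT G OR R) forces E = False.
  (E OR NOT G OR W) forces W = True.
  clause (E OR NOT G OR NOT W) is falsified — backtrack.
So G = False.
  then (G OR W) forces W = True.
Try E = True:
  (NOT E OR R OR U OR NOT W) forces U = True.
  clause (NOT E OR NOT M OR NOT U) is falsified — backtrack.
So E = False.
Set U = False.
All clauses satisfied.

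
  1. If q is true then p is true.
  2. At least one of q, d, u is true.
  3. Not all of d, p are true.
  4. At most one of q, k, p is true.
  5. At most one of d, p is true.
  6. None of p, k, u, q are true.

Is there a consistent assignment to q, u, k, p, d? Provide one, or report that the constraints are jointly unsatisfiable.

q = False, u = False, k = False, p = False, d = True

  (1) q=F ⇒ p: vacuous ✓
  (2) {q, d, u}: 1 true — at least one ✓
  (3) {d, p}: 1/2 true — not all ✓
  (4) {q, k, p}: 0 true — at most one ✓
  (5) {d, p}: 1 true — at most one ✓
  (6) {p, k, u, q}: 0 true — none ✓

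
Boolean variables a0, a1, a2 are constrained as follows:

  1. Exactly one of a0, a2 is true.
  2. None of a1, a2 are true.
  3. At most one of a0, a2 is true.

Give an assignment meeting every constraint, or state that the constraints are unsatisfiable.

a0: True, a1: False, a2: False

  (1) {a0, a2}: 1 true — exactly one ✓
  (2) {a1, a2}: 0 true — none ✓
  (3) {a0, a2}: 1 true — at most one ✓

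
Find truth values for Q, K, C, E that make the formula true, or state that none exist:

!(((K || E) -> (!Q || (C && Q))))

Q = True; K = True; C = False; E = True

  !(((K || E) -> (!Q || (C && Q)))) = True
    (K || E) -> (!Q || (C && Q)) = False
      K || E = True
      !Q || (C && Q) = False
        !Q = False
        C && Q = False
The formula evaluates to True.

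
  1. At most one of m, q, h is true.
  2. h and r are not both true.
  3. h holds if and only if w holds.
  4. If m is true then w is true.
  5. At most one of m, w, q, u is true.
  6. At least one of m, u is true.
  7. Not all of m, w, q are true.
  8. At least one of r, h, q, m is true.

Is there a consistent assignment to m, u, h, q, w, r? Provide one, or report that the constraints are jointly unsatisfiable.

m = False, u = True, h = False, q = False, w = False, r = True

  (1) {m, q, h}: 0 true — at most one ✓
  (2) h=F, r=T — not both ✓
  (3) h=F, w=F — same ✓
  (4) m=F ⇒ w: vacuous ✓
  (5) {m, w, q, u}: 1 true — at most one ✓
  (6) {m, u}: 1 true — at least one ✓
  (7) {m, w, q}: 0/3 true — not all ✓
  (8) {r, h, q, m}: 1 true — at least one ✓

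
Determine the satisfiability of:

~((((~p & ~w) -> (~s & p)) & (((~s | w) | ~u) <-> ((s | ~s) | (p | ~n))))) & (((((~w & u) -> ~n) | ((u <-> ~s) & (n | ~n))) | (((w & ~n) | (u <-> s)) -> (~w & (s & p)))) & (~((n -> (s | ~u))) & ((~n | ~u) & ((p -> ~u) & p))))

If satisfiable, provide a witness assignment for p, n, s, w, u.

Unsatisfiable

Case s = True: the conjunct ~((n -> (s | ~u))) becomes ~((n -> True)) = False.
Case s = False: the formula simplifies to ~(((~p & ~w) -> p)) & (((((~w & u) -> ~n) | (u & (n | ~n))) | ~(((w & ~n) | ~u))) & (~((n -> ~u)) & ((~n | ~u) & ((p -> ~u) & p)))).
  p = True: the conjunct ~(((~p & ~w) -> p)) becomes ~((False -> True)) = False.
  p = False: the conjunct p is False.
Both cases fail — unsatisfiable.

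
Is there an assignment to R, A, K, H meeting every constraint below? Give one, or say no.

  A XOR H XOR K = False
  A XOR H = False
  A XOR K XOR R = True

R: False; A: True; K: False; H: True

A XOR H XOR K = T XOR T XOR F = False ✓
A XOR H = T XOR T = False ✓
A XOR K XOR R = T XOR F XOR F = True ✓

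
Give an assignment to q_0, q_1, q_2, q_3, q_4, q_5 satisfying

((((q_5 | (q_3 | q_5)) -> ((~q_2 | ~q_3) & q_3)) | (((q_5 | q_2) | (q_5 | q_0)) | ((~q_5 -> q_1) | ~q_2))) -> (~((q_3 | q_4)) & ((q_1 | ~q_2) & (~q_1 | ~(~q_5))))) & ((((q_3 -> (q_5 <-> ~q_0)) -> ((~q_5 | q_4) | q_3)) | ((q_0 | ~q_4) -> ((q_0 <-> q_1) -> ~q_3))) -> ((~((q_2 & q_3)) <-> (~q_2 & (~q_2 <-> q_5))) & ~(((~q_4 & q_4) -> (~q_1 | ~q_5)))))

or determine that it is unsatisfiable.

The conjunct (((q_3 -> (q_5 <-> ~q_0)) -> ((~q_5 | q_4) | q_3)) | ((q_0 | ~q_4) -> ((q_0 <-> q_1) -> ~q_3))) -> ((~((q_2 & q_3)) <-> (~q_2 & (~q_2 <-> q_5))) & ~(((~q_4 & q_4) -> (~q_1 | ~q_5)))) is unsatisfiable on its own:
  q_4 = True: this becomes (True | (q_0 -> ((q_0 <-> q_1) -> ~q_3))) -> ((~((q_2 & q_3)) <-> (~q_2 & (~q_2 <-> q_5))) & False) = False.
  q_4 = False: simplifies to ~((((q_3 -> (q_5 <-> ~q_0)) -> (~q_5 | q_3)) | ((q_0 <-> q_1) -> ~q_3))).
    q_3 = True: this becomes ~((True | ~((q_0 <-> q_1)))) = False.
    q_3 = False: this becomes ~((~q_5 | True)) = False.
So the whole conjunction is unsatisfiable.

Unsatisfiable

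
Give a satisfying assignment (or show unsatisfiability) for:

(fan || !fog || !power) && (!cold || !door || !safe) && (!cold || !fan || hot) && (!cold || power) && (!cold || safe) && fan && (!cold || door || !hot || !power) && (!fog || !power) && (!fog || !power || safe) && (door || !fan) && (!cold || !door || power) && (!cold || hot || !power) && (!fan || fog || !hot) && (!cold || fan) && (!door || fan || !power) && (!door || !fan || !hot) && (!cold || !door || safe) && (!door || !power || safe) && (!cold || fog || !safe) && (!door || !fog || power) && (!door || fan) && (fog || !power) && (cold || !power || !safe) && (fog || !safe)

Unit clause (fan) forces fan = True.
In (door || !fan) only door is left, so door = True.
In (!door || !fan || !hot) only !hot is left, so hot = False.
In (!cold || !fan || hot) only !cold is left, so cold = False.
Try safe = True:
  (cold || !power || !safe) forces power = False.
  (!door || !fog || power) forces fog = False.
  clause (fog || !safe) is falsified — backtrack.
So safe = False.
  then (!door || !power || safe) forces power = False.
  then (!door || !fog || power) forces fog = False.
All clauses satisfied.

hot = False; safe = False; fog = False; power = False; door = True; cold = False; fan = True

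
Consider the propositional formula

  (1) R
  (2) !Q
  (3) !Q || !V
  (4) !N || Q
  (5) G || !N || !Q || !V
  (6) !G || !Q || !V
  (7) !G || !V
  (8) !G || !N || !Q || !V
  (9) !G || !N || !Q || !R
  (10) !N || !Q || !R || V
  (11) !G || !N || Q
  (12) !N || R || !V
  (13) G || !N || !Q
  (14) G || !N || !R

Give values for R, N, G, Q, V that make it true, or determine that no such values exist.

Unit clause (R) forces R = True.
Unit clause (!Q) forces Q = False.
In (!N || Q) only !N is left, so N = False.
Set G = True.
  then (!G || !V) forces V = False.
All clauses satisfied.

R=T, N=F, G=T, Q=F, V=F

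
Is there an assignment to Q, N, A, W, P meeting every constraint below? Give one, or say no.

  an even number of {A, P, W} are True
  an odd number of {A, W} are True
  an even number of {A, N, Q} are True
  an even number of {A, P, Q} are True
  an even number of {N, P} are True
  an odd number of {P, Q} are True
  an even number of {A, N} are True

Q: False, N: True, A: True, W: False, P: True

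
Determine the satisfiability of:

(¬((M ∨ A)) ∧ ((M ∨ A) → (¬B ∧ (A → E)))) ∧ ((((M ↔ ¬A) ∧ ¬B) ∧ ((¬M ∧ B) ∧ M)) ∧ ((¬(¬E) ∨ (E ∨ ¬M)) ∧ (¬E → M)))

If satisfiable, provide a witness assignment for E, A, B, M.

Unsatisfiable — no assignment works.

Case B = True: the conjunct ¬B is False.
Case B = False: the conjunct B is False.
Both cases fail — unsatisfiable.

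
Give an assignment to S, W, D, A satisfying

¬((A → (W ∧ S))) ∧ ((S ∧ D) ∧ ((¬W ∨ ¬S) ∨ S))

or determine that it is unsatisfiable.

S=T, W=F, D=T, A=T

  ¬((A → (W ∧ S))) = True
    A → (W ∧ S) = False
      W ∧ S = False
  (S ∧ D) ∧ ((¬W ∨ ¬S) ∨ S) = True
    S ∧ D = True
    (¬W ∨ ¬S) ∨ S = True
      ¬W ∨ ¬S = True
        ¬W = True
        ¬S = False
Both conjuncts True, so the formula holds.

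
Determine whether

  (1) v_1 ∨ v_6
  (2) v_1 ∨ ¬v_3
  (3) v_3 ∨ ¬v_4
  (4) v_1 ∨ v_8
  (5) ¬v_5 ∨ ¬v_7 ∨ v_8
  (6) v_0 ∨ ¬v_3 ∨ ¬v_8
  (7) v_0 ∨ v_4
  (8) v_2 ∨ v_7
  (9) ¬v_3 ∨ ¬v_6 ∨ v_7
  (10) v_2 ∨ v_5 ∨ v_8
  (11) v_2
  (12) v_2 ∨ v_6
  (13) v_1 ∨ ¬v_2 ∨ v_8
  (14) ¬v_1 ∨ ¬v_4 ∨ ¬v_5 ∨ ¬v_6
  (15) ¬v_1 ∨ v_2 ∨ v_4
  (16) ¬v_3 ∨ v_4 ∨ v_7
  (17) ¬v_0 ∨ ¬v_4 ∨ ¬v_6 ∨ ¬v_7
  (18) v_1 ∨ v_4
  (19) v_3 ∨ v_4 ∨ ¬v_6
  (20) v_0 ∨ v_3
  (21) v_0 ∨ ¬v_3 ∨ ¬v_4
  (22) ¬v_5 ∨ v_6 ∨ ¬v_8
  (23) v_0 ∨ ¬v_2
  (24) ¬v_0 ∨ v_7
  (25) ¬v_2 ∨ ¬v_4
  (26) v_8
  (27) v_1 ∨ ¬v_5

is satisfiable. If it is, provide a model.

v_0: True; v_1: True; v_2: True; v_3: True; v_4: False; v_5: False; v_6: False; v_7: True; v_8: True

Unit clause (v_2) forces v_2 = True.
In (v_0 ∨ ¬v_2) only v_0 is left, so v_0 = True.
In (¬v_0 ∨ v_7) only v_7 is left, so v_7 = True.
In (¬v_2 ∨ ¬v_4) only ¬v_4 is left, so v_4 = False.
Unit clause (v_8) forces v_8 = True.
In (v_1 ∨ v_4) only v_1 is left, so v_1 = True.
Set v_3 = True.
Set v_5 = False.
Set v_6 = False.
All clauses satisfied.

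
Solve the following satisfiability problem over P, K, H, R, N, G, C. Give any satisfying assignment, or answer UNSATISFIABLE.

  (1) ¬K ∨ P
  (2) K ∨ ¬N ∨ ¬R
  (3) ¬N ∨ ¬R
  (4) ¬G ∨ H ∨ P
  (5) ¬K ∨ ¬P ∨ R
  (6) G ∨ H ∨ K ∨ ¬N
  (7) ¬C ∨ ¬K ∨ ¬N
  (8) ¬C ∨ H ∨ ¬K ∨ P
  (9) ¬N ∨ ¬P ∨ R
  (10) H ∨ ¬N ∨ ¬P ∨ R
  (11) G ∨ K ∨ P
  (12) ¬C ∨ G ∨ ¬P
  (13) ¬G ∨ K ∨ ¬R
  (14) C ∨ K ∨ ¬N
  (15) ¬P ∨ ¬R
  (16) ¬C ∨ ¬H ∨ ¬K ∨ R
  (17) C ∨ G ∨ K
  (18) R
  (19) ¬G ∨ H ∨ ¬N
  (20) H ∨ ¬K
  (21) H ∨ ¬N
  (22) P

Case P = True:
  (¬P ∨ ¬R) forces R = False.
  Clause (R) is falsified — contradiction.
Case P = False:
  Clause (P) is falsified — contradiction.
Both cases fail, so the formula is unsatisfiable.

Unsatisfiable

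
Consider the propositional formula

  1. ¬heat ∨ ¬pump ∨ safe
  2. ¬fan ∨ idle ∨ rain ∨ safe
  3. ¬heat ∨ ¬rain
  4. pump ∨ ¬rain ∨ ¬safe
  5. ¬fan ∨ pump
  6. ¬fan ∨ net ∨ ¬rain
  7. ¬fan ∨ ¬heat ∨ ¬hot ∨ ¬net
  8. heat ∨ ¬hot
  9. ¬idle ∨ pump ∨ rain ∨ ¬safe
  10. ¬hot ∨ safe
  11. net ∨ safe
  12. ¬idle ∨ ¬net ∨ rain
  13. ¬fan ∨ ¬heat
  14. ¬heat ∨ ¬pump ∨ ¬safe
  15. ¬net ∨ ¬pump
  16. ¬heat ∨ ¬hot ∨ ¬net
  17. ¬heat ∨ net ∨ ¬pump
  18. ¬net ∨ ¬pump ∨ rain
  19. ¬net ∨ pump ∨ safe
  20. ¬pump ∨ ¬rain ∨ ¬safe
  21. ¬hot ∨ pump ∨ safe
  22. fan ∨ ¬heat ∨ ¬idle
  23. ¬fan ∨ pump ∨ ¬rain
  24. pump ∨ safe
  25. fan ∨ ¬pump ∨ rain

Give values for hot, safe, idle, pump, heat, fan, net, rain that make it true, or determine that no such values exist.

hot: True, safe: True, idle: False, pump: False, heat: True, fan: False, net: False, rain: False

Set hot = True.
  then (heat ∨ ¬hot) forces heat = True.
  then (¬hot ∨ safe) forces safe = True.
  then (¬fan ∨ ¬heat) forces fan = False.
  then (¬heat ∨ ¬pump ∨ ¬safe) forces pump = False.
  then (¬heat ∨ ¬hot ∨ ¬net) forces net = False.
  then (fan ∨ ¬heat ∨ ¬idle) forces idle = False.
  then (¬heat ∨ ¬rain) forces rain = False.
All clauses satisfied.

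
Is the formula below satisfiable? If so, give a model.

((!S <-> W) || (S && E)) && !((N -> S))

W = True; N = True; E = False; S = False

  (!S <-> W) || (S && E) = True
    !S <-> W = True
      !S = True
    S && E = False
  !((N -> S)) = True
    N -> S = False
Both conjuncts True, so the formula holds.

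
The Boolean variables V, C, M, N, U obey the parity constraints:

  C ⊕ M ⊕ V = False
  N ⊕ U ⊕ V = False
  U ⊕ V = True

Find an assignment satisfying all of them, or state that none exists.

V=F, C=F, M=F, N=T, U=T

C ⊕ M ⊕ V = F ⊕ F ⊕ F = False ✓
N ⊕ U ⊕ V = T ⊕ T ⊕ F = False ✓
U ⊕ V = T ⊕ F = True ✓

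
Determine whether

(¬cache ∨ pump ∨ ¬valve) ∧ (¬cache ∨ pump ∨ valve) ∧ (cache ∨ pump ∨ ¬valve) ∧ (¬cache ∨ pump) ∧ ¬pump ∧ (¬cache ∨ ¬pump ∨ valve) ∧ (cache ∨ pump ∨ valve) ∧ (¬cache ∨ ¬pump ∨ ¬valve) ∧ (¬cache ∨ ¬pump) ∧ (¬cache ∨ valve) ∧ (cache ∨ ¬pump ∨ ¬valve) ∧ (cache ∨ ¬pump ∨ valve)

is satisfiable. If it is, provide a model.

Case pump = True:
  Clause (¬pump) is falsified — contradiction.
Case pump = False:
  (¬cache ∨ pump) forces cache = False.
  (cache ∨ pump ∨ ¬valve) forces valve = False.
  Clause (cache ∨ pump ∨ valve) is falsified — contradiction.
Both cases fail, so the formula is unsatisfiable.

Unsatisfiable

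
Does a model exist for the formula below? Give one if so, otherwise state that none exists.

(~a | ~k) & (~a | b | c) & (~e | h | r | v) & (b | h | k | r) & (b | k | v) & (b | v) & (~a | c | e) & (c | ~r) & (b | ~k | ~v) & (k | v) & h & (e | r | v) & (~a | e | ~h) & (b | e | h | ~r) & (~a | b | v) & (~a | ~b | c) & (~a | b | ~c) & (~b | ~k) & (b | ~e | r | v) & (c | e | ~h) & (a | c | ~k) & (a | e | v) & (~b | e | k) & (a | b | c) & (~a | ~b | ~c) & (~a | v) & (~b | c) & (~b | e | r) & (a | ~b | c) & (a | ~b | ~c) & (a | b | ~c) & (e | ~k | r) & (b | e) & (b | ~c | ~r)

Unsatisfiable

Case b = True:
  (h) forces h = True.
  (~b | ~k) forces k = False.
  (k | v) forces v = True.
  (~b | e | k) forces e = True.
  (~b | c) forces c = True.
  (~a | ~b | ~c) forces a = False.
  Clause (a | ~b | ~c) is falsified — contradiction.
Case b = False:
  (b | v) forces v = True.
  (b | ~k | ~v) forces k = False.
  (h) forces h = True.
  (b | e) forces e = True.
  If c = True:
    (~a | b | ~c) forces a = False.
    clause (a | b | ~c) is falsified.
  If c = False:
    (~a | b | c) forces a = False.
    clause (a | b | c) is falsified.
  Every sub-case reaches a contradiction.
Both cases fail, so the formula is unsatisfiable.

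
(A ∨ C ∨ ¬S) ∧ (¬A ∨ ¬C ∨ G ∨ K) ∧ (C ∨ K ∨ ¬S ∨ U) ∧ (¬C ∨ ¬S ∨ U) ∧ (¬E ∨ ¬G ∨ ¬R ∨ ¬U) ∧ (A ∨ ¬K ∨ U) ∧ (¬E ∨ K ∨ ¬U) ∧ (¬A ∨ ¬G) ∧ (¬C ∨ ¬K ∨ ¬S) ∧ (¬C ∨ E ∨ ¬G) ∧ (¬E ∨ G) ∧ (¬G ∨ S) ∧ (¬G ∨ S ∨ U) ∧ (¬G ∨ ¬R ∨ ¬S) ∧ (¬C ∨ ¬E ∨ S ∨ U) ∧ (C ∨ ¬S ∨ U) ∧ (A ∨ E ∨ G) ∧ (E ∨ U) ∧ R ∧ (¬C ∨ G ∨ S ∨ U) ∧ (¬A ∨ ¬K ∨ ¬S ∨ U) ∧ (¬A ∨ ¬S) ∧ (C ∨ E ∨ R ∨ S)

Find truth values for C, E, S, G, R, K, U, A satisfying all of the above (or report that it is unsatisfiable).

C = True, E = False, S = False, G = False, R = True, K = True, U = True, A = True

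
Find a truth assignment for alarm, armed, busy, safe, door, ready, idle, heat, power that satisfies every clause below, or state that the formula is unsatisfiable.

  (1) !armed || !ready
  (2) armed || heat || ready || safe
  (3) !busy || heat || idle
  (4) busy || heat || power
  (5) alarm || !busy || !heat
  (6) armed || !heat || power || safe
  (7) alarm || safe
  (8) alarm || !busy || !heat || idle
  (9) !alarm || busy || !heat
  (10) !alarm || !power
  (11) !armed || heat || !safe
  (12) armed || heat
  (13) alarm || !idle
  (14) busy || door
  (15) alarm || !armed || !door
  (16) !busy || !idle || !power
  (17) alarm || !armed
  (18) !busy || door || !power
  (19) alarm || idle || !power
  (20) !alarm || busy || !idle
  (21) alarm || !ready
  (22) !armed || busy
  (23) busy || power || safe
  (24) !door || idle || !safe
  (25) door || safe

alarm = True, armed = True, busy = True, safe = True, door = False, ready = False, idle = False, heat = True, power = False

Set alarm = True.
  then (!alarm || !power) forces power = False.
Set armed = True.
  then (!armed || !ready) forces ready = False.
  then (!armed || busy) forces busy = True.
Set safe = True.
  then (!armed || heat || !safe) forces heat = True.
Set door = False.
Set idle = False.
All clauses satisfied.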